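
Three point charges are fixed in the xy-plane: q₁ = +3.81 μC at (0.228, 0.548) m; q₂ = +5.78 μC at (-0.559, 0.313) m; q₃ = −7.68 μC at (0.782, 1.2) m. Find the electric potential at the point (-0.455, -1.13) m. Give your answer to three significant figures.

2.87×10⁴ V

The total potential is the scalar sum of each charge's contribution, V = Σ kqᵢ/rᵢ.
Distances from the field point to each charge: r₁ = 1.81 m, r₂ = 1.45 m, r₃ = 2.64 m.
V = k[(3.81×10⁻⁶)/(1.81) + (5.78×10⁻⁶)/(1.45) + (-7.68×10⁻⁶)/(2.64)] = 2.87×10⁴ V.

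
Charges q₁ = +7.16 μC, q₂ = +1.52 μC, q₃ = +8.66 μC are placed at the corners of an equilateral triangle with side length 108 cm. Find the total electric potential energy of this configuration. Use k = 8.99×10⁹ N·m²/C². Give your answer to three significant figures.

0.716 J

The assembly work is the sum of pairwise potential energies, U = Σ_{i<j} kqᵢqⱼ/rᵢⱼ.
All three pair separations equal the side length, 1.08 m.
U = (0.0906) + (0.516) + (0.110) = 0.716 J.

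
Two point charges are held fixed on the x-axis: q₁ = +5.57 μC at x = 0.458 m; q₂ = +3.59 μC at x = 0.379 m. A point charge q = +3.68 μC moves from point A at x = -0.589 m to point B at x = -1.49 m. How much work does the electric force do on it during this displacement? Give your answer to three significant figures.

The work done by the electric force is W_field = −ΔU = −q(V_B − V_A) = q(V_A − V_B).
At A: distances to the source charges are 1.05 m, 0.968 m; V_A = Σ kqᵢ/rᵢ = 8.12×10⁴ V.
At B: distances to the source charges are 1.95 m, 1.87 m; V_B = Σ kqᵢ/rᵢ = 4.30×10⁴ V.
ΔV = V_B − V_A = -3.82×10⁴ V.
W_field = −qΔV = −(3.68×10⁻⁶ C)(-3.82×10⁴ V) = 0.141 J.

0.141 J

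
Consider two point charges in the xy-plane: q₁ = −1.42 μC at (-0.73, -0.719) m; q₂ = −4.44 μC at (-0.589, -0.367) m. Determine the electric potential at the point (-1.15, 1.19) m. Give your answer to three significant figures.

-3.06×10⁴ V

Electric potential is a scalar, so the contributions from each charge add algebraically: V = Σ kqᵢ/rᵢ.
Distances from the field point to each charge: r₁ = 1.95 m, r₂ = 1.65 m.
V = k[(-1.42×10⁻⁶)/(1.95) + (-4.44×10⁻⁶)/(1.65)] = -3.06×10⁴ V.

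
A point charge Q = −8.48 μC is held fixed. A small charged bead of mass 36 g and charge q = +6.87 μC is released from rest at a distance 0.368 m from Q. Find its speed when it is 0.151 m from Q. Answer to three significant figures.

Only the electrostatic force acts, so mechanical energy is conserved: ½mv² = U₁ − U₂ = kQq(1/r₁ − 1/r₂).
U₁ − U₂ = (8.99×10⁹ N·m²/C²)(-8.48×10⁻⁶ C)(6.87×10⁻⁶ C)(1/0.368 − 1/0.151) = 2.05 J.
v = √(2·2.05/0.0360) = 10.7 m/s.

10.7 m/s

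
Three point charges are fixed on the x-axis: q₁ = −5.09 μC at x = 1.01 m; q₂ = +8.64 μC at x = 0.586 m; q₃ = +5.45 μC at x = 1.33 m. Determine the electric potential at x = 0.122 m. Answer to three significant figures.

1.56×10⁵ V

The total potential is the scalar sum of each charge's contribution, V = Σ kqᵢ/rᵢ.
Distances from the field point to each charge: r₁ = 0.888 m, r₂ = 0.464 m, r₃ = 1.21 m.
V = k[(-5.09×10⁻⁶)/(0.888) + (8.64×10⁻⁶)/(0.464) + (5.45×10⁻⁶)/(1.21)] = 1.56×10⁵ V.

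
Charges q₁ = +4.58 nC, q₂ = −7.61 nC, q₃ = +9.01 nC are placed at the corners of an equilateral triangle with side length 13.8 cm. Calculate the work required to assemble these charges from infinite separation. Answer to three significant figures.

-4.05×10⁻⁶ J

The assembly work is the sum of pairwise potential energies, U = Σ_{i<j} kqᵢqⱼ/rᵢⱼ.
All three pair separations equal the side length, 0.138 m.
U = (-2.27×10⁻⁶) + (2.69×10⁻⁶) + (-4.47×10⁻⁶) = -4.05×10⁻⁶ J.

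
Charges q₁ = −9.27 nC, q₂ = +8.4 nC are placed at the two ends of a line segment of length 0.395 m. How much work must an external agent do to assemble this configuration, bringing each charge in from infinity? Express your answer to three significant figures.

-1.77×10⁻⁶ J

The assembly work is the sum of pairwise potential energies, U = Σ_{i<j} kqᵢqⱼ/rᵢⱼ.
The separation is r = 0.395 m.
U = (-1.77×10⁻⁶) = -1.77×10⁻⁶ J.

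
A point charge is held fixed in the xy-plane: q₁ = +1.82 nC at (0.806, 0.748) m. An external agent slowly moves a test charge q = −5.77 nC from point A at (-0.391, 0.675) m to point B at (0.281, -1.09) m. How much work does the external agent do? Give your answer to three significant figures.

2.93×10⁻⁸ J

For quasistatic motion the external work equals the change in potential energy: W_ext = qΔV = q(V_B − V_A).
At A: distance to the source charge is 1.20 m; V_A = kq₁/r = 13.6 V.
At B: distance to the source charge is 1.91 m; V_B = kq₁/r = 8.56 V.
ΔV = V_B − V_A = -5.08 V.
W_ext = qΔV = (-5.77×10⁻⁹ C)(-5.08 V) = 2.93×10⁻⁸ J.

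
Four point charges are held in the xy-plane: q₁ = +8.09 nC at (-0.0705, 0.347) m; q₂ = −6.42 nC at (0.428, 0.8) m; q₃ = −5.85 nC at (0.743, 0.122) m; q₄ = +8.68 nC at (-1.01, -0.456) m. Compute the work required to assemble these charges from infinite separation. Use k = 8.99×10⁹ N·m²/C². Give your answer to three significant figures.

The work to assemble the configuration equals its total potential energy, U = Σ kqᵢqⱼ/rᵢⱼ over all pairs.
Pair separations: r₁₂ = 0.674 m, r₁₃ = 0.844 m, r₁₄ = 1.24 m, r₂₃ = 0.748 m, r₂₄ = 1.91 m, r₃₄ = 1.85 m.
Summing all 6 pair terms gives U = -7.45×10⁻⁷ J.

-7.45×10⁻⁷ J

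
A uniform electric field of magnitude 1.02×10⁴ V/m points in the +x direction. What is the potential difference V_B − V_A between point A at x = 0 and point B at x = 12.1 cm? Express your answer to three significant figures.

In a uniform field, potential decreases in the direction of E: V_B − V_A = −E·Δx.
V_B − V_A = −(1.02×10⁴ V/m)(0.121 m) = -1230 V.

-1230 V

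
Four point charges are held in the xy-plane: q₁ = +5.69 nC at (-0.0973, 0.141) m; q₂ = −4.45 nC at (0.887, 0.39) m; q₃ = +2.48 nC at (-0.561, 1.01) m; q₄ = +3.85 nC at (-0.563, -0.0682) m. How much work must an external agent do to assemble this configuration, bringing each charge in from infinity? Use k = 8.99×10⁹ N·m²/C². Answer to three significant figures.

2.06×10⁻⁷ J

The work to assemble the configuration equals its total potential energy, U = Σ kqᵢqⱼ/rᵢⱼ over all pairs.
Pair separations: r₁₂ = 1.02 m, r₁₃ = 0.985 m, r₁₄ = 0.511 m, r₂₃ = 1.58 m, r₂₄ = 1.52 m, r₃₄ = 1.08 m.
Summing all 6 pair terms gives U = 2.06×10⁻⁷ J.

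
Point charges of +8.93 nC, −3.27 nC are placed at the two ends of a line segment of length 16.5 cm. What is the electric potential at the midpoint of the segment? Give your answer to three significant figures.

Electric potential is a scalar, so the contributions from each charge add algebraically: V = Σ kqᵢ/rᵢ.
Each charge is 0.0825 m from the midpoint.
V = k[(8.93×10⁻⁹)/(0.0825) + (-3.27×10⁻⁹)/(0.0825)] = 617 V.

617 V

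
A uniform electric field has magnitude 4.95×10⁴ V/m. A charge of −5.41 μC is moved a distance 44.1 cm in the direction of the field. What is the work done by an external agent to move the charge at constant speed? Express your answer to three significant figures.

0.118 J

The potential change for a displacement 44.1 cm in the direction of the field is ΔV = −Ed = -2.18×10⁴ V.
W_ext = qΔV = 0.118 J.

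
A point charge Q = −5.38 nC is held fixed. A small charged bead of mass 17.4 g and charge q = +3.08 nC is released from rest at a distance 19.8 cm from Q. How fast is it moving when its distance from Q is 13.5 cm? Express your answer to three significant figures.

6.35×10⁻³ m/s

Only the electrostatic force acts, so mechanical energy is conserved: ½mv² = U₁ − U₂ = kQq(1/r₁ − 1/r₂).
U₁ − U₂ = (8.99×10⁹ N·m²/C²)(-5.38×10⁻⁹ C)(3.08×10⁻⁹ C)(1/0.198 − 1/0.135) = 3.51×10⁻⁷ J.
v = √(2·3.51×10⁻⁷/0.0174) = 6.35×10⁻³ m/s.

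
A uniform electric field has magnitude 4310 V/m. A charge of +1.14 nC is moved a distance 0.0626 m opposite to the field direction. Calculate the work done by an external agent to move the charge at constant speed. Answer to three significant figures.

The potential change for a displacement 0.0626 m opposite to the field direction is ΔV = +Ed = 270 V.
W_ext = qΔV = 3.08×10⁻⁷ J.

3.08×10⁻⁷ J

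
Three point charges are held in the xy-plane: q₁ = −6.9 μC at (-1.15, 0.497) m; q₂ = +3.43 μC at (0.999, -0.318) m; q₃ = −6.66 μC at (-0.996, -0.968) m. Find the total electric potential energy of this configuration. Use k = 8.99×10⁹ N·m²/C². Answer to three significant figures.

The assembly work is the sum of pairwise potential energies, U = Σ_{i<j} kqᵢqⱼ/rᵢⱼ.
Pair separations: r₁₂ = 2.30 m, r₁₃ = 1.47 m, r₂₃ = 2.10 m.
U = (-0.0926) + (0.280) + (-0.0979) = 0.0900 J.

0.0900 J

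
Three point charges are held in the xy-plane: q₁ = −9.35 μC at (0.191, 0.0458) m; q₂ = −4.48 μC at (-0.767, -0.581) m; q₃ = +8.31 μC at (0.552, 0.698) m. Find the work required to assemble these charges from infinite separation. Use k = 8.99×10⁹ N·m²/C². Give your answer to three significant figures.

The work to assemble the configuration equals its total potential energy, U = Σ kqᵢqⱼ/rᵢⱼ over all pairs.
Pair separations: r₁₂ = 1.14 m, r₁₃ = 0.745 m, r₂₃ = 1.84 m.
U = (0.329) + (-0.937) + (-0.182) = -0.790 J.

-0.790 J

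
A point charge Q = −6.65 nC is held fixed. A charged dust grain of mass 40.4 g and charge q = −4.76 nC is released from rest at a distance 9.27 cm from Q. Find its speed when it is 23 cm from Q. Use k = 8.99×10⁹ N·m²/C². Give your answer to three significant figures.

Only the electrostatic force acts, so mechanical energy is conserved: ½mv² = U₁ − U₂ = kQq(1/r₁ − 1/r₂).
U₁ − U₂ = (8.99×10⁹ N·m²/C²)(-6.65×10⁻⁹ C)(-4.76×10⁻⁹ C)(1/0.0927 − 1/0.230) = 1.83×10⁻⁶ J.
v = √(2·1.83×10⁻⁶/0.0404) = 9.52×10⁻³ m/s.

9.52×10⁻³ m/s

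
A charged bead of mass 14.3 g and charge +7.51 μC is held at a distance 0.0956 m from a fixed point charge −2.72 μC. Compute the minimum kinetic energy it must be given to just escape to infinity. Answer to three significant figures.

1.92 J

To just escape, total mechanical energy must reach zero at infinity: ½mv²_min + U = 0, so ½mv²_min = −U = |kQq|/r.
|U| = |kQq|/r = (8.99×10⁹ N·m²/C²)(2.72×10⁻⁶)(7.51×10⁻⁶)/(0.0956) = 1.92 J.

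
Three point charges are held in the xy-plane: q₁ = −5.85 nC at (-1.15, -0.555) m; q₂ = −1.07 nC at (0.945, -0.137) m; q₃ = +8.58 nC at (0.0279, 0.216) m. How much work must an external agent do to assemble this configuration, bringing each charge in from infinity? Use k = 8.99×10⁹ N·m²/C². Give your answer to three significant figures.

-3.78×10⁻⁷ J

The assembly work is the sum of pairwise potential energies, U = Σ_{i<j} kqᵢqⱼ/rᵢⱼ.
Pair separations: r₁₂ = 2.14 m, r₁₃ = 1.41 m, r₂₃ = 0.983 m.
U = (2.63×10⁻⁸) + (-3.21×10⁻⁷) + (-8.40×10⁻⁸) = -3.78×10⁻⁷ J.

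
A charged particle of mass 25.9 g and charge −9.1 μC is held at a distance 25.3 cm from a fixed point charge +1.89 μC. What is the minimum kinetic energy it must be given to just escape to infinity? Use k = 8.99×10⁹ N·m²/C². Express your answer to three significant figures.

0.611 J

To just escape, total mechanical energy must reach zero at infinity: ½mv²_min + U = 0, so ½mv²_min = −U = |kQq|/r.
|U| = |kQq|/r = (8.99×10⁹ N·m²/C²)(1.89×10⁻⁶)(9.10×10⁻⁶)/(0.253) = 0.611 J.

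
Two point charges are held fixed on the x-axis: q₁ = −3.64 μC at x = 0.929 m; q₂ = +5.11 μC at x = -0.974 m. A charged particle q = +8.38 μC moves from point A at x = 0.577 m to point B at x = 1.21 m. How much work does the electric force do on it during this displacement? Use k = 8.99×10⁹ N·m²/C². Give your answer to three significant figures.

0.269 J

The work done by the electric force is W_field = −ΔU = −q(V_B − V_A) = q(V_A − V_B).
At A: distances to the source charges are 0.352 m, 1.55 m; V_A = Σ kqᵢ/rᵢ = -6.33×10⁴ V.
At B: distances to the source charges are 0.281 m, 2.18 m; V_B = Σ kqᵢ/rᵢ = -9.54×10⁴ V.
ΔV = V_B − V_A = -3.21×10⁴ V.
W_field = −qΔV = −(8.38×10⁻⁶ C)(-3.21×10⁴ V) = 0.269 J.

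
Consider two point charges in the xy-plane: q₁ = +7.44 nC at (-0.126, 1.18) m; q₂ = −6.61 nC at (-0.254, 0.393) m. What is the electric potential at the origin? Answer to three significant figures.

-70.6 V

Electric potential is a scalar, so the contributions from each charge add algebraically: V = Σ kqᵢ/rᵢ.
Distances from the field point to each charge: r₁ = 1.19 m, r₂ = 0.468 m.
V = k[(7.44×10⁻⁹)/(1.19) + (-6.61×10⁻⁹)/(0.468)] = -70.6 V.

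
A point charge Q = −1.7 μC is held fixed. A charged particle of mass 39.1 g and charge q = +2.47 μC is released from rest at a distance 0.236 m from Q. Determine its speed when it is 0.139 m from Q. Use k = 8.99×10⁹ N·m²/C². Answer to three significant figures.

2.39 m/s

Only the electrostatic force acts, so mechanical energy is conserved: ½mv² = U₁ − U₂ = kQq(1/r₁ − 1/r₂).
U₁ − U₂ = (8.99×10⁹ N·m²/C²)(-1.70×10⁻⁶ C)(2.47×10⁻⁶ C)(1/0.236 − 1/0.139) = 0.112 J.
v = √(2·0.112/0.0391) = 2.39 m/s.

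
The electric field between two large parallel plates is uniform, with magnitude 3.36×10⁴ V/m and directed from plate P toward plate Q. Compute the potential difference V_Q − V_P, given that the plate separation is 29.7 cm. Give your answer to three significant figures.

-9980 V

In a uniform field, potential decreases in the direction of E: ΔV = −E·d for a displacement d parallel to E.
Going from P to Q is a displacement of 29.7 cm along the field, so V_Q − V_P = −Ed = -9980 V.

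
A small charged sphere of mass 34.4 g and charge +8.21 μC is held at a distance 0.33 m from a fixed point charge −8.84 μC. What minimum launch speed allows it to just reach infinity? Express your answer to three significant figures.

10.7 m/s

To just escape, total mechanical energy must reach zero at infinity: ½mv²_min + U = 0, so ½mv²_min = −U = |kQq|/r.
|U| = |kQq|/r = (8.99×10⁹ N·m²/C²)(8.84×10⁻⁶)(8.21×10⁻⁶)/(0.330) = 1.98 J.
v_min = √(2|U|/m) = √(2·1.98/0.0344) = 10.7 m/s.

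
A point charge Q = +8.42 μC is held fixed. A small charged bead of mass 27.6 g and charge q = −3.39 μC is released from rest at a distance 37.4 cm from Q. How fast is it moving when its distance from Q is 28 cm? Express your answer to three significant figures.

4.09 m/s

Only the electrostatic force acts, so mechanical energy is conserved: ½mv² = U₁ − U₂ = kQq(1/r₁ − 1/r₂).
U₁ − U₂ = (8.99×10⁹ N·m²/C²)(8.42×10⁻⁶ C)(-3.39×10⁻⁶ C)(1/0.374 − 1/0.280) = 0.230 J.
v = √(2·0.230/0.0276) = 4.09 m/s.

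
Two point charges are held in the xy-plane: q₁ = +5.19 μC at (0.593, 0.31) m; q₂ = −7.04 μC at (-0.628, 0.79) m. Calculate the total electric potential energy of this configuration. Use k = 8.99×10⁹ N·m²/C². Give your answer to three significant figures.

-0.250 J

The work to assemble the configuration equals its total potential energy, U = Σ kqᵢqⱼ/rᵢⱼ over all pairs.
Pair separations: r₁₂ = 1.31 m.
U = (-0.250) = -0.250 J.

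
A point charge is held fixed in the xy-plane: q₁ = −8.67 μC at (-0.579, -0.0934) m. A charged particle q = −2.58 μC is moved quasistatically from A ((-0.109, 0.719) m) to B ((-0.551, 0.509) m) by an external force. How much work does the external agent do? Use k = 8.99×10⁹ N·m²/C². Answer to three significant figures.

For quasistatic motion the external work equals the change in potential energy: W_ext = qΔV = q(V_B − V_A).
At A: distance to the source charge is 0.939 m; V_A = kq₁/r = -8.30×10⁴ V.
At B: distance to the source charge is 0.603 m; V_B = kq₁/r = -1.29×10⁵ V.
ΔV = V_B − V_A = -4.62×10⁴ V.
W_ext = qΔV = (-2.58×10⁻⁶ C)(-4.62×10⁴ V) = 0.119 J.

0.119 J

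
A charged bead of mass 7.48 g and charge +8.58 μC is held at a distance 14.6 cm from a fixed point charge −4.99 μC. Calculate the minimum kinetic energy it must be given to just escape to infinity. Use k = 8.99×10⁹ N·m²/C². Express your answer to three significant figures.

To just escape, total mechanical energy must reach zero at infinity: ½mv²_min + U = 0, so ½mv²_min = −U = |kQq|/r.
|U| = |kQq|/r = (8.99×10⁹ N·m²/C²)(4.99×10⁻⁶)(8.58×10⁻⁶)/(0.146) = 2.64 J.

2.64 J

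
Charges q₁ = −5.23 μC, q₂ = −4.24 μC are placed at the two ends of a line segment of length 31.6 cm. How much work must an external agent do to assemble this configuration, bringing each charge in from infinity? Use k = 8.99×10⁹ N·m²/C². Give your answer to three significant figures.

The assembly work is the sum of pairwise potential energies, U = Σ_{i<j} kqᵢqⱼ/rᵢⱼ.
The separation is r = 0.316 m.
U = (0.631) = 0.631 J.

0.631 J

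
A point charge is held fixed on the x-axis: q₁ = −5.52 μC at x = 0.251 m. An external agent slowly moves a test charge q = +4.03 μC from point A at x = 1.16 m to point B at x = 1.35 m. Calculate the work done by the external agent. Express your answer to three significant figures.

0.0380 J

For quasistatic motion the external work equals the change in potential energy: W_ext = qΔV = q(V_B − V_A).
At A: distance to the source charge is 0.909 m; V_A = kq₁/r = -5.46×10⁴ V.
At B: distance to the source charge is 1.10 m; V_B = kq₁/r = -4.52×10⁴ V.
ΔV = V_B − V_A = 9440 V.
W_ext = qΔV = (4.03×10⁻⁶ C)(9440 V) = 0.0380 J.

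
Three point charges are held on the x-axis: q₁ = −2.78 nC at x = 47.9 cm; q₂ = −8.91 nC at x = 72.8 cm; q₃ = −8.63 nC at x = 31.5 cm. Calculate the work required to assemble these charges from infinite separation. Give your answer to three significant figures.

The assembly work is the sum of pairwise potential energies, U = Σ_{i<j} kqᵢqⱼ/rᵢⱼ.
Pair separations: r₁₂ = 0.249 m, r₁₃ = 0.164 m, r₂₃ = 0.413 m.
U = (8.94×10⁻⁷) + (1.32×10⁻⁶) + (1.67×10⁻⁶) = 3.88×10⁻⁶ J.

3.88×10⁻⁶ J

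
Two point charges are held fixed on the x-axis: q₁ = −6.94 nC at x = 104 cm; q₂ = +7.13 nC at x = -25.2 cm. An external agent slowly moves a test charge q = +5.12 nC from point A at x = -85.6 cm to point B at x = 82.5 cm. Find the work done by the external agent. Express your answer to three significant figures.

For quasistatic motion the external work equals the change in potential energy: W_ext = qΔV = q(V_B − V_A).
At A: distances to the source charges are 1.90 m, 0.604 m; V_A = Σ kqᵢ/rᵢ = 73.2 V.
At B: distances to the source charges are 0.215 m, 1.08 m; V_B = Σ kqᵢ/rᵢ = -231 V.
ΔV = V_B − V_A = -304 V.
W_ext = qΔV = (5.12×10⁻⁹ C)(-304 V) = -1.56×10⁻⁶ J.

-1.56×10⁻⁶ J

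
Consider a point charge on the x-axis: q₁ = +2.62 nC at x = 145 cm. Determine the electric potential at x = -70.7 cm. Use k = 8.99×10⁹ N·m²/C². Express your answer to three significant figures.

The total potential is the scalar sum of each charge's contribution, V = Σ kqᵢ/rᵢ.
V = k[(2.62×10⁻⁹)/(2.16)] = 10.9 V.

10.9 V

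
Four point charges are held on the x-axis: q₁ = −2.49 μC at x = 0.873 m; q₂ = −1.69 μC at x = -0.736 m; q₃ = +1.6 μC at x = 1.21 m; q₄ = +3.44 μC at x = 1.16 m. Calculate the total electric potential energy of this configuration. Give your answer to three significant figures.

0.598 J

The work to assemble the configuration equals its total potential energy, U = Σ kqᵢqⱼ/rᵢⱼ over all pairs.
Pair separations: r₁₂ = 1.61 m, r₁₃ = 0.337 m, r₁₄ = 0.287 m, r₂₃ = 1.95 m, r₂₄ = 1.90 m, r₃₄ = 0.0500 m.
Summing all 6 pair terms gives U = 0.598 J.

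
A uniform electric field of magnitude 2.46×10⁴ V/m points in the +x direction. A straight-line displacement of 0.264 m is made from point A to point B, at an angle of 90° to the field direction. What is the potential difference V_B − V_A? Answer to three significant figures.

Only the component of displacement along E changes the potential: ΔV = −E·d·cosθ.
ΔV = −(2.46×10⁴ V/m)(0.264 m)cos90° = 0 V.

0 V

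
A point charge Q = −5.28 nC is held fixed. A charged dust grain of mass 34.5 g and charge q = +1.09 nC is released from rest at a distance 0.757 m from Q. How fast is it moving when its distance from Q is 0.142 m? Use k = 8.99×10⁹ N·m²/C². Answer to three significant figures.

4.14×10⁻³ m/s

Only the electrostatic force acts, so mechanical energy is conserved: ½mv² = U₁ − U₂ = kQq(1/r₁ − 1/r₂).
U₁ − U₂ = (8.99×10⁹ N·m²/C²)(-5.28×10⁻⁹ C)(1.09×10⁻⁹ C)(1/0.757 − 1/0.142) = 2.96×10⁻⁷ J.
v = √(2·2.96×10⁻⁷/0.0345) = 4.14×10⁻³ m/s.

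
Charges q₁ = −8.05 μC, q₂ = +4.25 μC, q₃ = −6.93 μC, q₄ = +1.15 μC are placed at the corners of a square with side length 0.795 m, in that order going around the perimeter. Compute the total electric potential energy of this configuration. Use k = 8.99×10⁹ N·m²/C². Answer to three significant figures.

-0.430 J

The work to assemble the configuration equals its total potential energy, U = Σ kqᵢqⱼ/rᵢⱼ over all pairs.
The four side pairs have separation 0.795 m and the two diagonal pairs 1.12 m.
Summing all 6 pair terms gives U = -0.430 J.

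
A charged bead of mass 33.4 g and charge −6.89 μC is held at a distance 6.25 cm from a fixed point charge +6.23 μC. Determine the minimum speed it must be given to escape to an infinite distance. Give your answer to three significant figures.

19.2 m/s

To just escape, total mechanical energy must reach zero at infinity: ½mv²_min + U = 0, so ½mv²_min = −U = |kQq|/r.
|U| = |kQq|/r = (8.99×10⁹ N·m²/C²)(6.23×10⁻⁶)(6.89×10⁻⁶)/(0.0625) = 6.17 J.
v_min = √(2|U|/m) = √(2·6.17/0.0334) = 19.2 m/s.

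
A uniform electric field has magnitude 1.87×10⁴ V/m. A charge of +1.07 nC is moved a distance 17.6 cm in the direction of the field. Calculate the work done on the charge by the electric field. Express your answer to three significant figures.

The potential change for a displacement 17.6 cm in the direction of the field is ΔV = −Ed = -3290 V.
W_field = −qΔV = 3.52×10⁻⁶ J.

3.52×10⁻⁶ J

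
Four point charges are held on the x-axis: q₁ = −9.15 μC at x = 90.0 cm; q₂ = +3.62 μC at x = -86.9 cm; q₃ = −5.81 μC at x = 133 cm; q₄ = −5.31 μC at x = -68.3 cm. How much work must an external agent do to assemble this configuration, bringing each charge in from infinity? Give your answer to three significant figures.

0.342 J

The work to assemble the configuration equals its total potential energy, U = Σ kqᵢqⱼ/rᵢⱼ over all pairs.
Pair separations: r₁₂ = 1.77 m, r₁₃ = 0.430 m, r₁₄ = 1.58 m, r₂₃ = 2.20 m, r₂₄ = 0.186 m, r₃₄ = 2.01 m.
Summing all 6 pair terms gives U = 0.342 J.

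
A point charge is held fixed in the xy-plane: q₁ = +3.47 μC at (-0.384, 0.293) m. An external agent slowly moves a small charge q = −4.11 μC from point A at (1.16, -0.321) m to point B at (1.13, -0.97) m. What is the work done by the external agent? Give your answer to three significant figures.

For quasistatic motion the external work equals the change in potential energy: W_ext = qΔV = q(V_B − V_A).
At A: distance to the source charge is 1.66 m; V_A = kq₁/r = 1.88×10⁴ V.
At B: distance to the source charge is 1.97 m; V_B = kq₁/r = 1.58×10⁴ V.
ΔV = V_B − V_A = -2950 V.
W_ext = qΔV = (-4.11×10⁻⁶ C)(-2950 V) = 0.0121 J.

0.0121 J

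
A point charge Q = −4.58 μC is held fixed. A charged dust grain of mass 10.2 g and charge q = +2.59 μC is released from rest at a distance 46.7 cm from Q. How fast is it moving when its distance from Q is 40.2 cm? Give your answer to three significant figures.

2.69 m/s

Only the electrostatic force acts, so mechanical energy is conserved: ½mv² = U₁ − U₂ = kQq(1/r₁ − 1/r₂).
U₁ − U₂ = (8.99×10⁹ N·m²/C²)(-4.58×10⁻⁶ C)(2.59×10⁻⁶ C)(1/0.467 − 1/0.402) = 0.0369 J.
v = √(2·0.0369/0.0102) = 2.69 m/s.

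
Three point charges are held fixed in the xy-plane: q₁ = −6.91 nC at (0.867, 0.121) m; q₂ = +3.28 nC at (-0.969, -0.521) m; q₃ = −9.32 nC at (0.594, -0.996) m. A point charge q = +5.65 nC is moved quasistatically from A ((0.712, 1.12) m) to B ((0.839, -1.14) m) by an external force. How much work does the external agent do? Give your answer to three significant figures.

For quasistatic motion the external work equals the change in potential energy: W_ext = qΔV = q(V_B − V_A).
At A: distances to the source charges are 1.01 m, 2.35 m, 2.12 m; V_A = Σ kqᵢ/rᵢ = -88.4 V.
At B: distances to the source charges are 1.26 m, 1.91 m, 0.284 m; V_B = Σ kqᵢ/rᵢ = -329 V.
ΔV = V_B − V_A = -240 V.
W_ext = qΔV = (5.65×10⁻⁹ C)(-240 V) = -1.36×10⁻⁶ J.

-1.36×10⁻⁶ J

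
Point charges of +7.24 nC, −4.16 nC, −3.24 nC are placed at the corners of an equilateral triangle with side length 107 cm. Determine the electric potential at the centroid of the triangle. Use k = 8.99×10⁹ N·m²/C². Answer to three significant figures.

Electric potential is a scalar, so the contributions from each charge add algebraically: V = Σ kqᵢ/rᵢ.
The distance from each vertex to the centroid is a/√3 = 0.618 m.
V = k[(7.24×10⁻⁹)/(0.618) + (-4.16×10⁻⁹)/(0.618) + (-3.24×10⁻⁹)/(0.618)] = -2.33 V.

-2.33 V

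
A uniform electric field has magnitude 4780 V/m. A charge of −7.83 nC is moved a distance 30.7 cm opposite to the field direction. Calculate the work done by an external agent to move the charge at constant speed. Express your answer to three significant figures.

The potential change for a displacement 30.7 cm opposite to the field direction is ΔV = +Ed = 1470 V.
W_ext = qΔV = -1.15×10⁻⁵ J.

-1.15×10⁻⁵ J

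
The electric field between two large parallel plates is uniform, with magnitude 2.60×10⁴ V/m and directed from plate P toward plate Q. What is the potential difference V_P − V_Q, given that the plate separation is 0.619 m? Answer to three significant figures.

In a uniform field, potential decreases in the direction of E: ΔV = −E·d for a displacement d parallel to E.
Going from Q to P is a displacement of 0.619 m opposite to the field, so V_P − V_Q = +Ed = 1.61×10⁴ V.

1.61×10⁴ V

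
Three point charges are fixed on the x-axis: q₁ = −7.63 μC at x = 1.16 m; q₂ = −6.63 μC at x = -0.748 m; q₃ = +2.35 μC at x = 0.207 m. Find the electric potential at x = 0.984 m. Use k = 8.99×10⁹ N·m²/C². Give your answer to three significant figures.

-3.97×10⁵ V

Electric potential is a scalar, so the contributions from each charge add algebraically: V = Σ kqᵢ/rᵢ.
Distances from the field point to each charge: r₁ = 0.176 m, r₂ = 1.73 m, r₃ = 0.777 m.
V = k[(-7.63×10⁻⁶)/(0.176) + (-6.63×10⁻⁶)/(1.73) + (2.35×10⁻⁶)/(0.777)] = -3.97×10⁵ V.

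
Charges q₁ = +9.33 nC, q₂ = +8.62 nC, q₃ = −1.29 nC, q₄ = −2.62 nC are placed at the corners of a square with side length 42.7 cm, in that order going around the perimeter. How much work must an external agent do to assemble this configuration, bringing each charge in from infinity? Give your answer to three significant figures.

The assembly work is the sum of pairwise potential energies, U = Σ_{i<j} kqᵢqⱼ/rᵢⱼ.
The four side pairs have separation 0.427 m and the two diagonal pairs 0.604 m.
Summing all 6 pair terms gives U = 5.00×10⁻⁷ J.

5.00×10⁻⁷ J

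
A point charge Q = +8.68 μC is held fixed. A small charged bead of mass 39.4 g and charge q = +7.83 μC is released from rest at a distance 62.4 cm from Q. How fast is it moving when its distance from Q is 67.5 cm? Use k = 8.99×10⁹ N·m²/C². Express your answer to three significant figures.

Only the electrostatic force acts, so mechanical energy is conserved: ½mv² = U₁ − U₂ = kQq(1/r₁ − 1/r₂).
U₁ − U₂ = (8.99×10⁹ N·m²/C²)(8.68×10⁻⁶ C)(7.83×10⁻⁶ C)(1/0.624 − 1/0.675) = 0.0740 J.
v = √(2·0.0740/0.0394) = 1.94 m/s.

1.94 m/s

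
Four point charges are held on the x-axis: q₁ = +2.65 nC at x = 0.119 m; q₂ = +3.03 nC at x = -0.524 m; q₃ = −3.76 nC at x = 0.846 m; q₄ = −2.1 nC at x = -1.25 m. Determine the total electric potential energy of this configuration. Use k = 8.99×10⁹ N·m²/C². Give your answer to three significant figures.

-1.67×10⁻⁷ J

The work to assemble the configuration equals its total potential energy, U = Σ kqᵢqⱼ/rᵢⱼ over all pairs.
Pair separations: r₁₂ = 0.643 m, r₁₃ = 0.727 m, r₁₄ = 1.37 m, r₂₃ = 1.37 m, r₂₄ = 0.726 m, r₃₄ = 2.10 m.
Summing all 6 pair terms gives U = -1.67×10⁻⁷ J.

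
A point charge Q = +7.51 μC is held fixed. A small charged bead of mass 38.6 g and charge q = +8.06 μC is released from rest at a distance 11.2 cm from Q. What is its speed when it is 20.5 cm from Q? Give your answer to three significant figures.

10.7 m/s

Only the electrostatic force acts, so mechanical energy is conserved: ½mv² = U₁ − U₂ = kQq(1/r₁ − 1/r₂).
U₁ − U₂ = (8.99×10⁹ N·m²/C²)(7.51×10⁻⁶ C)(8.06×10⁻⁶ C)(1/0.112 − 1/0.205) = 2.20 J.
v = √(2·2.20/0.0386) = 10.7 m/s.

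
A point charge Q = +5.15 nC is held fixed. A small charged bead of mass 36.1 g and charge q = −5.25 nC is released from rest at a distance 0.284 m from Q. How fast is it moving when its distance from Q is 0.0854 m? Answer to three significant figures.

0.0105 m/s

Only the electrostatic force acts, so mechanical energy is conserved: ½mv² = U₁ − U₂ = kQq(1/r₁ − 1/r₂).
U₁ − U₂ = (8.99×10⁹ N·m²/C²)(5.15×10⁻⁹ C)(-5.25×10⁻⁹ C)(1/0.284 − 1/0.0854) = 1.99×10⁻⁶ J.
v = √(2·1.99×10⁻⁶/0.0361) = 0.0105 m/s.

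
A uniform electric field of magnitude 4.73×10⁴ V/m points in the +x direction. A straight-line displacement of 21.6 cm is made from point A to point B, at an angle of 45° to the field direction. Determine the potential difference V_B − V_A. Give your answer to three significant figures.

Only the component of displacement along E changes the potential: ΔV = −E·d·cosθ.
ΔV = −(4.73×10⁴ V/m)(0.216 m)cos45° = -7220 V.

-7220 V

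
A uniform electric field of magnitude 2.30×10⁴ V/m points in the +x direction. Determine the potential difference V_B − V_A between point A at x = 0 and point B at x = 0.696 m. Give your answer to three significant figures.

In a uniform field, potential decreases in the direction of E: V_B − V_A = −E·Δx.
V_B − V_A = −(2.30×10⁴ V/m)(0.696 m) = -1.60×10⁴ V.

-1.60×10⁴ V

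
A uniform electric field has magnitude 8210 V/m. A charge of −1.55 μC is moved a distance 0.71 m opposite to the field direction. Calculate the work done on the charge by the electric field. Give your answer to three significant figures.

The potential change for a displacement 0.71 m opposite to the field direction is ΔV = +Ed = 5830 V.
W_field = −qΔV = 9.04×10⁻³ J.

9.04×10⁻³ J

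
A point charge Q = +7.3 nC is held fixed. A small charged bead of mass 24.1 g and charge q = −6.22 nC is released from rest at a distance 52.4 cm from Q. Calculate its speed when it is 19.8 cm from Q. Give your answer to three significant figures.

0.0103 m/s

Only the electrostatic force acts, so mechanical energy is conserved: ½mv² = U₁ − U₂ = kQq(1/r₁ − 1/r₂).
U₁ − U₂ = (8.99×10⁹ N·m²/C²)(7.30×10⁻⁹ C)(-6.22×10⁻⁹ C)(1/0.524 − 1/0.198) = 1.28×10⁻⁶ J.
v = √(2·1.28×10⁻⁶/0.0241) = 0.0103 m/s.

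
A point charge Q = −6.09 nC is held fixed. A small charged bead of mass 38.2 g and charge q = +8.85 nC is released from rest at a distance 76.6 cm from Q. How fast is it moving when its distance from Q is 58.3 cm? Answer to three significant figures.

3.22×10⁻³ m/s

Only the electrostatic force acts, so mechanical energy is conserved: ½mv² = U₁ − U₂ = kQq(1/r₁ − 1/r₂).
U₁ − U₂ = (8.99×10⁹ N·m²/C²)(-6.09×10⁻⁹ C)(8.85×10⁻⁹ C)(1/0.766 − 1/0.583) = 1.99×10⁻⁷ J.
v = √(2·1.99×10⁻⁷/0.0382) = 3.22×10⁻³ m/s.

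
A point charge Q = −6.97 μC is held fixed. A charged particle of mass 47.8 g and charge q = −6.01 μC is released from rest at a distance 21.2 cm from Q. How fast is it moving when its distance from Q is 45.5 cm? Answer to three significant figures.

6.30 m/s

Only the electrostatic force acts, so mechanical energy is conserved: ½mv² = U₁ − U₂ = kQq(1/r₁ − 1/r₂).
U₁ − U₂ = (8.99×10⁹ N·m²/C²)(-6.97×10⁻⁶ C)(-6.01×10⁻⁶ C)(1/0.212 − 1/0.455) = 0.949 J.
v = √(2·0.949/0.0478) = 6.30 m/s.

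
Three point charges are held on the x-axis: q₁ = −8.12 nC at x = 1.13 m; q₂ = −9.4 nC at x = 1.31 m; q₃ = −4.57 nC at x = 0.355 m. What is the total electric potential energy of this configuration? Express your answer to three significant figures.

The work to assemble the configuration equals its total potential energy, U = Σ kqᵢqⱼ/rᵢⱼ over all pairs.
Pair separations: r₁₂ = 0.180 m, r₁₃ = 0.775 m, r₂₃ = 0.955 m.
U = (3.81×10⁻⁶) + (4.30×10⁻⁷) + (4.04×10⁻⁷) = 4.65×10⁻⁶ J.

4.65×10⁻⁶ J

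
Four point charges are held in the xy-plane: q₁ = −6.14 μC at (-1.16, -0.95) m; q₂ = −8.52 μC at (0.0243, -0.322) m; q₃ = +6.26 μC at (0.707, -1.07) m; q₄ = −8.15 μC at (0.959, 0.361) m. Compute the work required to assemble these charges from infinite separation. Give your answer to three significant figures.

0.0968 J

The work to assemble the configuration equals its total potential energy, U = Σ kqᵢqⱼ/rᵢⱼ over all pairs.
Pair separations: r₁₂ = 1.34 m, r₁₃ = 1.87 m, r₁₄ = 2.49 m, r₂₃ = 1.01 m, r₂₄ = 1.16 m, r₃₄ = 1.45 m.
Summing all 6 pair terms gives U = 0.0968 J.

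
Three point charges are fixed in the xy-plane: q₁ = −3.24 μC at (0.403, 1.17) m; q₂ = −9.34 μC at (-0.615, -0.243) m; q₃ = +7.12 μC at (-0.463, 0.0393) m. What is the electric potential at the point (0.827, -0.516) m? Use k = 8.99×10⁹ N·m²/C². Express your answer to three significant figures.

The total potential is the scalar sum of each charge's contribution, V = Σ kqᵢ/rᵢ.
Distances from the field point to each charge: r₁ = 1.74 m, r₂ = 1.47 m, r₃ = 1.40 m.
V = k[(-3.24×10⁻⁶)/(1.74) + (-9.34×10⁻⁶)/(1.47) + (7.12×10⁻⁶)/(1.40)] = -2.84×10⁴ V.

-2.84×10⁴ V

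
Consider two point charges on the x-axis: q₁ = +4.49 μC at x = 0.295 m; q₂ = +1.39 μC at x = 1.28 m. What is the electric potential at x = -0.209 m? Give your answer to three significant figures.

Electric potential is a scalar, so the contributions from each charge add algebraically: V = Σ kqᵢ/rᵢ.
Distances from the field point to each charge: r₁ = 0.504 m, r₂ = 1.49 m.
V = k[(4.49×10⁻⁶)/(0.504) + (1.39×10⁻⁶)/(1.49)] = 8.85×10⁴ V.

8.85×10⁴ V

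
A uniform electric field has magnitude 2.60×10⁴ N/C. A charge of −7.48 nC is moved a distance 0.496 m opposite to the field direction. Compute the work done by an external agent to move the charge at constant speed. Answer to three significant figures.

-9.65×10⁻⁵ J

The potential change for a displacement 0.496 m opposite to the field direction is ΔV = +Ed = 1.29×10⁴ V.
W_ext = qΔV = -9.65×10⁻⁵ J.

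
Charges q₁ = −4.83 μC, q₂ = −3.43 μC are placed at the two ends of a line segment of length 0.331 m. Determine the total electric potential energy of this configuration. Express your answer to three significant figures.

The work to assemble the configuration equals its total potential energy, U = Σ kqᵢqⱼ/rᵢⱼ over all pairs.
The separation is r = 0.331 m.
U = (0.450) = 0.450 J.

0.450 J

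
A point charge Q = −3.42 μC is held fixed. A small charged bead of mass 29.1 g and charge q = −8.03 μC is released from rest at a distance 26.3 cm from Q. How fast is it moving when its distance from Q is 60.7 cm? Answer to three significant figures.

6.05 m/s

Only the electrostatic force acts, so mechanical energy is conserved: ½mv² = U₁ − U₂ = kQq(1/r₁ − 1/r₂).
U₁ − U₂ = (8.99×10⁹ N·m²/C²)(-3.42×10⁻⁶ C)(-8.03×10⁻⁶ C)(1/0.263 − 1/0.607) = 0.532 J.
v = √(2·0.532/0.0291) = 6.05 m/s.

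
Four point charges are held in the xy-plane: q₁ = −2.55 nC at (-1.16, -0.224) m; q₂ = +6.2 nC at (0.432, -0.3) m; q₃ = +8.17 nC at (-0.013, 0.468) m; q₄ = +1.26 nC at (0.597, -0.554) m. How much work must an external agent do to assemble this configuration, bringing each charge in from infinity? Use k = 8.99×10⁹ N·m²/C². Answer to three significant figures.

The work to assemble the configuration equals its total potential energy, U = Σ kqᵢqⱼ/rᵢⱼ over all pairs.
Pair separations: r₁₂ = 1.59 m, r₁₃ = 1.34 m, r₁₄ = 1.79 m, r₂₃ = 0.888 m, r₂₄ = 0.303 m, r₃₄ = 1.19 m.
Summing all 6 pair terms gives U = 5.78×10⁻⁷ J.

5.78×10⁻⁷ J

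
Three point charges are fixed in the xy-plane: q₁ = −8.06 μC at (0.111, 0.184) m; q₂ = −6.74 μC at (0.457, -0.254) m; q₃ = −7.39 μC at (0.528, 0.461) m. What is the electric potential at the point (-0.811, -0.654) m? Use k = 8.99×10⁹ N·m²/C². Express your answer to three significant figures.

-1.42×10⁵ V

The total potential is the scalar sum of each charge's contribution, V = Σ kqᵢ/rᵢ.
Distances from the field point to each charge: r₁ = 1.25 m, r₂ = 1.33 m, r₃ = 1.74 m.
V = k[(-8.06×10⁻⁶)/(1.25) + (-6.74×10⁻⁶)/(1.33) + (-7.39×10⁻⁶)/(1.74)] = -1.42×10⁵ V.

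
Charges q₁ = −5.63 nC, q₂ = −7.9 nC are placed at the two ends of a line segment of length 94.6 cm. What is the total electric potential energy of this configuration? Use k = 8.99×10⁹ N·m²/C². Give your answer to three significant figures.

4.23×10⁻⁷ J

The assembly work is the sum of pairwise potential energies, U = Σ_{i<j} kqᵢqⱼ/rᵢⱼ.
The separation is r = 0.946 m.
U = (4.23×10⁻⁷) = 4.23×10⁻⁷ J.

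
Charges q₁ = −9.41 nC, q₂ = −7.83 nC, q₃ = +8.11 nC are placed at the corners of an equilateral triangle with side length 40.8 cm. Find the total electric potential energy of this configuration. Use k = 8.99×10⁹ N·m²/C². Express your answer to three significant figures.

The assembly work is the sum of pairwise potential energies, U = Σ_{i<j} kqᵢqⱼ/rᵢⱼ.
All three pair separations equal the side length, 0.408 m.
U = (1.62×10⁻⁶) + (-1.68×10⁻⁶) + (-1.40×10⁻⁶) = -1.46×10⁻⁶ J.

-1.46×10⁻⁶ J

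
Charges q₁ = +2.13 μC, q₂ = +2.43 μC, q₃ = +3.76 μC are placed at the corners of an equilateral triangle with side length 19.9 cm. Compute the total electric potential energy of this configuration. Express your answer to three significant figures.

The assembly work is the sum of pairwise potential energies, U = Σ_{i<j} kqᵢqⱼ/rᵢⱼ.
All three pair separations equal the side length, 0.199 m.
U = (0.234) + (0.362) + (0.413) = 1.01 J.

1.01 J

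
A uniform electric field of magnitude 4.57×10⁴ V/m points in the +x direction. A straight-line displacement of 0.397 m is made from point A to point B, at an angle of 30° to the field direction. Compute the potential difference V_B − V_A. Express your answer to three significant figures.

Only the component of displacement along E changes the potential: ΔV = −E·d·cosθ.
ΔV = −(4.57×10⁴ V/m)(0.397 m)cos30° = -1.57×10⁴ V.

-1.57×10⁴ V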